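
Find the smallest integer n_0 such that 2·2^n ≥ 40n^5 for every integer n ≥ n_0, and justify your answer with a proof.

n_0 = 29

At n = 28: 536870912 < 688414720, so the inequality fails and n_0 ≥ 29. We prove 2·2^n ≥ 40n^5 for all n ≥ 29.
When n = 29: 2·2^n = 1073741824 and 40n^5 = 820445960, so 1073741824 ≥ 820445960.
Suppose the result is true for n = k, so 2·2^k ≥ 40k^5.
Then 2·2^(k + 1) = 2·(2·2^k) ≥ 2·(40k^5).
Also, for k ≥ 29 we have 2·(40k^5) ≥ 40(k+1)^5, since 2 ≥ (1 + 1/k)^5 for all k ≥ 29.
Combining, 2·2^(k + 1) ≥ 40(k+1)^5.
Hence, by induction on n, the claim holds for every n ≥ 29.
Hence the smallest such n_0 is 29.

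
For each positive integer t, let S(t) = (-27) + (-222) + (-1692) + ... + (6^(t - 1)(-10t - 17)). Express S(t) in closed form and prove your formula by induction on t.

We claim S(t) = -6^t(2t + 3) + 3 for all t ≥ 1.
Base case (t = 1): S(1) = -27, and the closed form gives -27. They agree.
Inductive step: suppose the statement holds for some j ≥ 1, so S(j) = -6^j(2j + 3) + 3.
Then S(j+1) = S(j) + (6^j(-10j - 27)) = (-6^j(2j + 3) + 3) + (6^j(-10j - 27)).
Simplifying, S(j+1) = -12·6^j·j - 30·6^j + 3 = -6^(j+1)(2(j+1) + 3) + 3,
which is the closed form with t = j+1.
By the principle of mathematical induction, the result holds for all t ≥ 1.

S(t) = -6^t(2t + 3) + 3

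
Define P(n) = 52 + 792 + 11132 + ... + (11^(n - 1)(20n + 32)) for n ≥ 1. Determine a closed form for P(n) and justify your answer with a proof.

We claim P(n) = 11^n(2n + 3) - 3 for all n ≥ 1.
Base step (n = 1): P(1) = 52, and the closed form gives 52. They agree.
Inductive step: suppose the statement holds for some m ≥ 1, so P(m) = 11^m(2m + 3) - 3.
Then P(m+1) = P(m) + (11^m(20m + 52)) = (11^m(2m + 3) - 3) + (11^m(20m + 52)).
Simplifying, P(m+1) = 22·11^m·m + 55·11^m - 3 = 11^(m+1)(2(m+1) + 3) - 3,
which is the closed form with n = m+1.
By induction, the statement is established for all n ≥ 1.

P(n) = 11^n(2n + 3) - 3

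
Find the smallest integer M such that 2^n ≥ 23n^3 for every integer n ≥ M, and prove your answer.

At n = 16: 65536 < 94208, so the inequality fails and M ≥ 17. We prove 2^n ≥ 23n^3 for all n ≥ 17.
Base case (n = 17): 2^n = 131072 and 23n^3 = 112999, so 131072 ≥ 112999.
Suppose the result is true for n = j, so 2^j ≥ 23j^3.
Then 2^(j + 1) = 2·(2^j) ≥ 2·(23j^3).
Also, for j ≥ 17 we have 2·(23j^3) ≥ 23(j+1)^3, since 2 ≥ (1 + 1/j)^3 for all j ≥ 17.
Combining, 2^(j + 1) ≥ 23(j+1)^3.
This completes the induction.
Hence the smallest such M is 17.

M = 17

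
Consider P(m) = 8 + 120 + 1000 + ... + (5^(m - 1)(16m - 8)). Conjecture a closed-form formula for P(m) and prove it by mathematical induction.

P(m) = 5^m(4m - 3) + 3

We claim P(m) = 5^m(4m - 3) + 3 for all m ≥ 1.
Base case (m = 1): P(1) = 8, and the closed form gives 8. They agree.
For the inductive step, assume it holds for an arbitrary p ≥ 1, so P(p) = 5^p(4p - 3) + 3.
Then P(p+1) = P(p) + (5^p(16p + 8)) = (5^p(4p - 3) + 3) + (5^p(16p + 8)).
Simplifying, P(p+1) = 20·5^p·p + 5·5^p + 3 = 5^(p+1)(4(p+1) - 3) + 3,
which is the closed form with m = p+1.
By the principle of mathematical induction, the result holds for all m ≥ 1.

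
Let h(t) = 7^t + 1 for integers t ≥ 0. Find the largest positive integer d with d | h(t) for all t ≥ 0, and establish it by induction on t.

Computing the first values: h(0) = 2 and h(1) = 8; gcd(2, 8) = 2, so d ≤ 2.
We prove 2 | 7^t + 1 for all t ≥ 0 by induction on t.
For the base case t = 0: h(0) = 2 = 2·(1), so 2 | h(0).
Suppose the result is true for t = j, i.e. 2 | h(j). Then
h(j+1) = 7^(j+1) + 1 = 7·(7^j + 1) - 6 = 7·h(j) - 6. The first term is divisible by 2 by the inductive hypothesis, and -6 is divisible by 2. Hence 2 | h(j+1).
This completes the induction.
Therefore the largest such d is 2.

d = 2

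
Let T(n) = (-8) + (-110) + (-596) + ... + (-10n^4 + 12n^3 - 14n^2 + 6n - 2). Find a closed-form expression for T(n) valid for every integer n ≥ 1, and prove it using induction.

T(n) = -n(2n^4 + 2n^3 + 2n^2 + n + 1)

We claim T(n) = -n(2n^4 + 2n^3 + 2n^2 + n + 1) for all n ≥ 1.
Base step (n = 1): T(1) = -8, and the closed form gives -8. They agree.
Suppose the result is true for n = i, so T(i) = i(-2i^4 - 2i^3 - 2i^2 - i - 1).
Then T(i+1) = T(i) + (-10i^4 - 28i^3 - 38i^2 - 26i - 8) = (i(-2i^4 - 2i^3 - 2i^2 - i - 1)) + (-10i^4 - 28i^3 - 38i^2 - 26i - 8).
Simplifying, T(i+1) = -(i + 1)(2i^4 + 10i^3 + 20i^2 + 19i + 8) = -(i+1)(2(i+1)^4 + 2(i+1)^3 + 2(i+1)^2 + (i+1) + 1),
which is the closed form with n = i+1.
By induction, the statement is established for all n ≥ 1.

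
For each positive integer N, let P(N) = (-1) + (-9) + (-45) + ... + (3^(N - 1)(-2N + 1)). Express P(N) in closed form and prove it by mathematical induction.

We claim P(N) = 3^N(-N + 1) - 1 for all N ≥ 1.
For the base case N = 1: P(1) = -1, and the closed form gives -1. They agree.
Inductive step: assume the claim holds for N = m, so P(m) = 3^m(-m + 1) - 1.
Then P(m+1) = P(m) + (3^m(-2m - 1)) = (3^m(-m + 1) - 1) + (3^m(-2m - 1)).
Simplifying, P(m+1) = -3·3^m·m - 1 = 3^(m+1)(-(m+1) + 1) - 1,
which is the closed form with N = m+1.
By induction, the statement is established for all N ≥ 1.

P(N) = 3^N(-N + 1) - 1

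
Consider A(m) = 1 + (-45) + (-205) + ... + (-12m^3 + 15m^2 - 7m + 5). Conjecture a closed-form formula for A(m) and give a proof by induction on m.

A(m) = -m(3m^3 + m^2 - m - 4)

We claim A(m) = -m(3m^3 + m^2 - m - 4) for all m ≥ 1.
When m = 1: A(1) = 1, and the closed form gives 1. They agree.
Inductive step: assume the claim holds for m = j, so A(j) = j(-3j^3 - j^2 + j + 4).
Then A(j+1) = A(j) + (-12j^3 - 21j^2 - 13j + 1) = (j(-3j^3 - j^2 + j + 4)) + (-12j^3 - 21j^2 - 13j + 1).
Simplifying, A(j+1) = -(j + 1)(3j^3 + 10j^2 + 10j - 1) = -(j+1)(3(j+1)^3 + (j+1)^2 - (j+1) - 4),
which is the closed form with m = j+1.
By the principle of mathematical induction, the result holds for all m ≥ 1.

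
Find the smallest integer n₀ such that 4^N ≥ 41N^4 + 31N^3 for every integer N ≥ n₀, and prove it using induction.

At N = 9: 262144 < 291600, so the inequality fails and n₀ ≥ 10. We prove 4^N ≥ 41N^4 + 31N^3 for all N ≥ 10.
Base step (N = 10): 4^N = 1048576 and 41N^4 + 31N^3 = 441000, so 1048576 ≥ 441000.
For the inductive step, assume it holds for an arbitrary i ≥ 10, so 4^i ≥ 41i^4 + 31i^3.
Then 4^(i + 1) = 4·(4^i) ≥ 4·(41i^4 + 31i^3).
Also, for i ≥ 10 we have 4·(41i^4 + 31i^3) ≥ 41(i+1)^4 + 31(i+1)^3, since 4·(41i^4 + 31i^3) − (41(i+1)^4 + 31(i+1)^3) = 123i^4 - 71i^3 - 339i^2 - 257i - 72, which is nonnegative for all i ≥ 10.
Combining, 4^(i + 1) ≥ 41(i+1)^4 + 31(i+1)^3.
By induction, the statement is established for all N ≥ 10.
Hence the smallest such n₀ is 10.

n₀ = 10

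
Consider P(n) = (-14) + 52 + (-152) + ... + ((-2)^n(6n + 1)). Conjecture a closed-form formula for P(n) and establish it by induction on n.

We claim P(n) = 2(-2)^n(2n + 1) - 2 for all n ≥ 1.
Base case (n = 1): P(1) = -14, and the closed form gives -14. They agree.
Inductive step: assume the claim holds for n = j, so P(j) = 2(-2)^j(2j + 1) - 2.
Then P(j+1) = P(j) + ((-2)^(j + 1)(6j + 7)) = (2(-2)^j(2j + 1) - 2) + ((-2)^(j + 1)(6j + 7)).
Simplifying, P(j+1) = -8(-2)^j·j - 12(-2)^j - 2 = 2(-2)^(j+1)(2(j+1) + 1) - 2,
which is the closed form with n = j+1.
Hence, by induction on n, the claim holds for every n ≥ 1.

P(n) = 2(-2)^n(2n + 1) - 2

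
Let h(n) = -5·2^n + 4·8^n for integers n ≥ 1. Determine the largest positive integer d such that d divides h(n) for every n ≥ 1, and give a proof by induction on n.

Computing the first values: h(1) = 22 and h(2) = 236; gcd(22, 236) = 2, so d ≤ 2.
We prove 2 | -5·2^n + 4·8^n for all n ≥ 1 by induction on n.
For the base case n = 1: h(1) = 22 = 2·(11), so 2 | h(1).
For the inductive step, assume it holds for an arbitrary m ≥ 1, i.e. 2 | h(m). Then
h(m+1) − 8·h(m) = (-5·2^(m+1) + 4·8^(m+1)) − 8·(-5·2^m + 4·8^m) = (-5)·2^m·(2 − 8) = (30)·2^m. Since 2 | h(m) by the inductive hypothesis, 2 | 8·h(m); and 2 | 30 since 30 = 2·15. Therefore 2 | h(m+1).
By induction, the statement is established for all n ≥ 1.
Therefore the largest such d is 2.

d = 2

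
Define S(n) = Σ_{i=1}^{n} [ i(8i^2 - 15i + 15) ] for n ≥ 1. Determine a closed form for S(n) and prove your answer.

We claim S(n) = n(n + 1)(2n^2 - 3n + 5) for all n ≥ 1.
When n = 1: S(1) = 8, and the closed form gives 8. They agree.
For the inductive step, assume it holds for an arbitrary i ≥ 1, so S(i) = i(2i^3 - i^2 + 2i + 5).
Then S(i+1) = S(i) + (-(i + 1)(15i - 8(i + 1)^2)) = (i(2i^3 - i^2 + 2i + 5)) + (-(i + 1)(15i - 8(i + 1)^2)).
Simplifying, S(i+1) = (i + 1)(i + 2)(2i^2 + i + 4) = (i+1)((i+1) + 1)(2(i+1)^2 - 3(i+1) + 5),
which is the closed form with n = i+1.
Hence, by induction on n, the claim holds for every n ≥ 1.

S(n) = n(n + 1)(2n^2 - 3n + 5)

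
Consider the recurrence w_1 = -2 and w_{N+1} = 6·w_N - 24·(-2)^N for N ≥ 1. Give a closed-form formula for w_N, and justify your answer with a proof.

Computing the first terms: w_1 = -2, w_2 = 36, w_3 = 120. This suggests w_N = 3(-2)^N + 4·6^(N - 1).
Base case (N = 1): the formula gives -2 = -2 = w_1.
Inductive step: assume the claim holds for N = m, so w_m = 3(-2)^m + 4·6^(m - 1).
Then w_{m+1} = 6·w_m - 24·(-2)^m = 6·(3(-2)^m + 4·6^(m - 1)) - 24·(-2)^m = 3(-2)^(m + 1) + 4·6^m = 3(-2)^(m+1) + 4·6^((m+1) - 1),
which is the claimed formula at N = m+1.
This completes the induction.

w_N = 3(-2)^N + 4·6^(N - 1)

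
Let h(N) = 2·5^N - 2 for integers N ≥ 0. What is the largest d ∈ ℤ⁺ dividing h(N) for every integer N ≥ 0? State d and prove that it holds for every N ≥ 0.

Computing the first values: h(0) = 0 and h(1) = 8; gcd(0, 8) = 8, so d ≤ 8.
We prove 8 | 2·5^N - 2 for all N ≥ 0 by induction on N.
Base step (N = 0): h(0) = 0 = 8·(0), so 8 | h(0).
Inductive step: assume the claim holds for N = r, i.e. 8 | h(r). Then
h(r+1) = 2·5^(r+1) - 2 = 5·(2·5^r - 2) + 8 = 5·h(r) + 8. The first term is divisible by 8 by the inductive hypothesis, and 8 is divisible by 8. Hence 8 | h(r+1).
Hence, by induction on N, the claim holds for every N ≥ 0.
Therefore the largest such d is 8.

d = 8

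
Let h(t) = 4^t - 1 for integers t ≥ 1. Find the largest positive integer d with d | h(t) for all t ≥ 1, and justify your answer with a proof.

d = 3

Computing the first values: h(1) = 3 and h(2) = 15; gcd(3, 15) = 3, so d ≤ 3.
We prove 3 | 4^t - 1 for all t ≥ 1 by induction on t.
Base case (t = 1): h(1) = 3 = 3·(1), so 3 | h(1).
For the inductive step, assume it holds for an arbitrary i ≥ 1, i.e. 3 | h(i). Then
4^{i+1} − 1^{i+1} = 4·4^i − 1·1^i = 4·(4^i − 1^i) + (3)·1^i. The first term is divisible by 3 by the inductive hypothesis, and the second term (3)·1^i is divisible by 3 since 3 | 3. Hence 3 | h(i+1).
This completes the induction.
Therefore the largest such d is 3.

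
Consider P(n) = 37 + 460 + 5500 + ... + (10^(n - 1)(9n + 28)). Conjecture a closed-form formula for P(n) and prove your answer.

We claim P(n) = 10^n(n + 3) - 3 for all n ≥ 1.
Base case (n = 1): P(1) = 37, and the closed form gives 37. They agree.
Inductive step: assume the claim holds for n = k, so P(k) = 10^k(k + 3) - 3.
Then P(k+1) = P(k) + (10^k(9k + 37)) = (10^k(k + 3) - 3) + (10^k(9k + 37)).
Simplifying, P(k+1) = 10·10^k·k + 40·10^k - 3 = 10^(k+1)((k+1) + 3) - 3,
which is the closed form with n = k+1.
By the principle of mathematical induction, the result holds for all n ≥ 1.

P(n) = 10^n(n + 3) - 3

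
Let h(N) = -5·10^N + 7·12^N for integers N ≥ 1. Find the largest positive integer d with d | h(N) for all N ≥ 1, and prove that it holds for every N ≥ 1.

Computing the first values: h(1) = 34 and h(2) = 508; gcd(34, 508) = 2, so d ≤ 2.
We prove 2 | -5·10^N + 7·12^N for all N ≥ 1 by induction on N.
Base step (N = 1): h(1) = 34 = 2·(17), so 2 | h(1).
For the inductive step, assume it holds for an arbitrary p ≥ 1, i.e. 2 | h(p). Then
h(p+1) − 12·h(p) = (-5·10^(p+1) + 7·12^(p+1)) − 12·(-5·10^p + 7·12^p) = (-5)·10^p·(10 − 12) = (10)·10^p. Since 2 | h(p) by the inductive hypothesis, 2 | 12·h(p); and 2 | 10 since 10 = 2·5. Therefore 2 | h(p+1).
By the principle of mathematical induction, the result holds for all N ≥ 1.
Therefore the largest such d is 2.

d = 2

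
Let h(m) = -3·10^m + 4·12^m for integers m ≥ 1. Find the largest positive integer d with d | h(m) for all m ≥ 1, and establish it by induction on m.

d = 6

Computing the first values: h(1) = 18 and h(2) = 276; gcd(18, 276) = 6, so d ≤ 6.
We prove 6 | -3·10^m + 4·12^m for all m ≥ 1 by induction on m.
For the base case m = 1: h(1) = 18 = 6·(3), so 6 | h(1).
Inductive step: assume the claim holds for m = k, i.e. 6 | h(k). Then
h(k+1) − 12·h(k) = (-3·10^(k+1) + 4·12^(k+1)) − 12·(-3·10^k + 4·12^k) = (-3)·10^k·(10 − 12) = (6)·10^k. Since 6 | h(k) by the inductive hypothesis, 6 | 12·h(k); and 6 | 6 since 6 = 6·1. Therefore 6 | h(k+1).
By the principle of mathematical induction, the result holds for all m ≥ 1.
Therefore the largest such d is 6.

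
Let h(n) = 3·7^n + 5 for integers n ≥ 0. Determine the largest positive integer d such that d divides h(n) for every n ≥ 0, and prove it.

Computing the first values: h(0) = 8 and h(1) = 26; gcd(8, 26) = 2, so d ≤ 2.
We prove 2 | 3·7^n + 5 for all n ≥ 0 by induction on n.
For the base case n = 0: h(0) = 8 = 2·(4), so 2 | h(0).
Inductive step: suppose the statement holds for some p ≥ 0, i.e. 2 | h(p). Then
h(p+1) = 3·7^(p+1) + 5 = 7·(3·7^p + 5) - 30 = 7·h(p) - 30. The first term is divisible by 2 by the inductive hypothesis, and -30 is divisible by 2. Hence 2 | h(p+1).
By induction, the statement is established for all n ≥ 0.
Therefore the largest such d is 2.

d = 2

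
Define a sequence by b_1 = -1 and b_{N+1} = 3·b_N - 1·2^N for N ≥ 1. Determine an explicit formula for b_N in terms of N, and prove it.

Computing the first terms: b_1 = -1, b_2 = -5, b_3 = -19. This suggests b_N = 2^N - 3^N.
Base case (N = 1): the formula gives -1 = -1 = b_1.
For the inductive step, assume it holds for an arbitrary k ≥ 1, so b_k = 2^k - 3^k.
Then b_{k+1} = 3·b_k - 1·2^k = 3·(2^k - 3^k) - 1·2^k = 2^(k + 1) - 3^(k + 1),
which is the claimed formula at N = k+1.
By the principle of mathematical induction, the result holds for all N ≥ 1.

b_N = 2^N - 3^N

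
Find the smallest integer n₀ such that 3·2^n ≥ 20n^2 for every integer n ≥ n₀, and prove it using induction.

n₀ = 10

At n = 9: 1536 < 1620, so the inequality fails and n₀ ≥ 10. We prove 3·2^n ≥ 20n^2 for all n ≥ 10.
When n = 10: 3·2^n = 3072 and 20n^2 = 2000, so 3072 ≥ 2000.
For the inductive step, assume it holds for an arbitrary i ≥ 10, so 3·2^i ≥ 20i^2.
Then 3·2^(i + 1) = 2·(3·2^i) ≥ 2·(20i^2).
Also, for i ≥ 10 we have 2·(20i^2) ≥ 20(i+1)^2, since 2 ≥ (1 + 1/i)^2 for all i ≥ 10.
Combining, 3·2^(i + 1) ≥ 20(i+1)^2.
Hence, by induction on n, the claim holds for every n ≥ 10.
Hence the smallest such n₀ is 10.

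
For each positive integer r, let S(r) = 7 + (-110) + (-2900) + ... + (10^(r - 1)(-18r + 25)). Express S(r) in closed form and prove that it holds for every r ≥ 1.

We claim S(r) = 10^r(-2r + 3) - 3 for all r ≥ 1.
For the base case r = 1: S(1) = 7, and the closed form gives 7. They agree.
For the inductive step, assume it holds for an arbitrary i ≥ 1, so S(i) = 10^i(-2i + 3) - 3.
Then S(i+1) = S(i) + (10^i(-18i + 7)) = (10^i(-2i + 3) - 3) + (10^i(-18i + 7)).
Simplifying, S(i+1) = -20·10^i·i + 10·10^i - 3 = 10^(i+1)(-2(i+1) + 3) - 3,
which is the closed form with r = i+1.
By induction, the statement is established for all r ≥ 1.

S(r) = 10^r(-2r + 3) - 3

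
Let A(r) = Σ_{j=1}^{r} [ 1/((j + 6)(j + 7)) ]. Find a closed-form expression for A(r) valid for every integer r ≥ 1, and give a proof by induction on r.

We claim A(r) = r/(7(r + 7)) for all r ≥ 1.
Base case (r = 1): A(1) = 1/56, and the closed form gives 1/56. They agree.
Suppose the result is true for r = j, so A(j) = j/(7(j + 7)).
Then A(j+1) = A(j) + (1/((j + 7)(j + 8))) = (j/(7(j + 7))) + (1/((j + 7)(j + 8))).
Simplifying, A(j+1) = (j + 1)/(7(j + 8)) = (j+1)/(7((j+1) + 7)),
which is the closed form with r = j+1.
By the principle of mathematical induction, the result holds for all r ≥ 1.

A(r) = r/(7(r + 7))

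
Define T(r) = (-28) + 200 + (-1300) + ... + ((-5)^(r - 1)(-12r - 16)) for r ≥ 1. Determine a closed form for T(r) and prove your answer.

T(r) = (-5)^r(2r + 3) - 3

We claim T(r) = (-5)^r(2r + 3) - 3 for all r ≥ 1.
Base step (r = 1): T(1) = -28, and the closed form gives -28. They agree.
For the inductive step, assume it holds for an arbitrary i ≥ 1, so T(i) = (-5)^i(2i + 3) - 3.
Then T(i+1) = T(i) + ((-5)^i(-12i - 28)) = ((-5)^i(2i + 3) - 3) + ((-5)^i(-12i - 28)).
Simplifying, T(i+1) = -10(-5)^i·i - 25(-5)^i - 3 = (-5)^(i+1)(2(i+1) + 3) - 3,
which is the closed form with r = i+1.
By induction, the statement is established for all r ≥ 1.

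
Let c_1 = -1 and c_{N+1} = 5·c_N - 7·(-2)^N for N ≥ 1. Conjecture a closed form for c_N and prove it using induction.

Computing the first terms: c_1 = -1, c_2 = 9, c_3 = 17. This suggests c_N = (-2)^N + 5^(N - 1).
Base step (N = 1): the formula gives -1 = -1 = c_1.
Inductive step: suppose the statement holds for some m ≥ 1, so c_m = (-2)^m + 5^(m - 1).
Then c_{m+1} = 5·c_m - 7·(-2)^m = 5·((-2)^m + 5^(m - 1)) - 7·(-2)^m = (-2)^(m + 1) + 5^m = (-2)^(m+1) + 5^((m+1) - 1),
which is the claimed formula at N = m+1.
By the principle of mathematical induction, the result holds for all N ≥ 1.

c_N = (-2)^N + 5^(N - 1)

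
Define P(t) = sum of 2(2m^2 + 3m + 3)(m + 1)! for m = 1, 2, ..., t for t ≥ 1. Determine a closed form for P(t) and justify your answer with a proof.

We claim P(t) = (4t + 2)(t + 2)! - 4 for all t ≥ 1.
For the base case t = 1: P(1) = 32, and the closed form gives 32. They agree.
Suppose the result is true for t = m, so P(m) = (4m + 2)(m + 2)! - 4.
Then P(m+1) = P(m) + (2(2m^2 + 7m + 8)(m + 2)!) = ((4m + 2)(m + 2)! - 4) + (2(2m^2 + 7m + 8)(m + 2)!).
Simplifying, P(m+1) = (4(m+1) + 2)((m+1) + 2)! - 4,
which is the closed form with t = m+1.
Hence, by induction on t, the claim holds for every t ≥ 1.

P(t) = (4t + 2)(t + 2)! - 4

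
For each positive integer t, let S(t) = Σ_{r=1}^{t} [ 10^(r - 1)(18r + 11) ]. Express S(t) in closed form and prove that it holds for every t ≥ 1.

We claim S(t) = 10^t(2t + 1) - 1 for all t ≥ 1.
Base step (t = 1): S(1) = 29, and the closed form gives 29. They agree.
Inductive step: assume the claim holds for t = r, so S(r) = 10^r(2r + 1) - 1.
Then S(r+1) = S(r) + (10^r(18r + 29)) = (10^r(2r + 1) - 1) + (10^r(18r + 29)).
Simplifying, S(r+1) = 20·10^r·r + 30·10^r - 1 = 10^(r+1)(2(r+1) + 1) - 1,
which is the closed form with t = r+1.
Hence, by induction on t, the claim holds for every t ≥ 1.

S(t) = 10^t(2t + 1) - 1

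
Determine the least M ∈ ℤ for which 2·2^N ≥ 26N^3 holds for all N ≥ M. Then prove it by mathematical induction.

M = 16

At N = 15: 65536 < 87750, so the inequality fails and M ≥ 16. We prove 2·2^N ≥ 26N^3 for all N ≥ 16.
For the base case N = 16: 2·2^N = 131072 and 26N^3 = 106496, so 131072 ≥ 106496.
Inductive step: assume the claim holds for N = m, so 2·2^m ≥ 26m^3.
Then 2·2^(m + 1) = 2·(2·2^m) ≥ 2·(26m^3).
Also, for m ≥ 16 we have 2·(26m^3) ≥ 26(m+1)^3, since 2 ≥ (1 + 1/m)^3 for all m ≥ 16.
Combining, 2·2^(m + 1) ≥ 26(m+1)^3.
By the principle of mathematical induction, the result holds for all N ≥ 16.
Hence the smallest such M is 16.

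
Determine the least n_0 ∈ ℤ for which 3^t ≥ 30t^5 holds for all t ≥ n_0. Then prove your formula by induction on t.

n_0 = 16

At t = 15: 14348907 < 22781250, so the inequality fails and n_0 ≥ 16. We prove 3^t ≥ 30t^5 for all t ≥ 16.
Base case (t = 16): 3^t = 43046721 and 30t^5 = 31457280, so 43046721 ≥ 31457280.
Inductive step: assume the claim holds for t = p, so 3^p ≥ 30p^5.
Then 3^(p + 1) = 3·(3^p) ≥ 3·(30p^5).
Also, for p ≥ 16 we have 3·(30p^5) ≥ 30(p+1)^5, since 3 ≥ (1 + 1/p)^5 for all p ≥ 16.
Combining, 3^(p + 1) ≥ 30(p+1)^5.
Hence, by induction on t, the claim holds for every t ≥ 16.
Hence the smallest such n_0 is 16.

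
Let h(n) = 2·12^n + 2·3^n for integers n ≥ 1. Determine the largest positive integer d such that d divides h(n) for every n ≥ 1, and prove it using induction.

Computing the first values: h(1) = 30 and h(2) = 306; gcd(30, 306) = 6, so d ≤ 6.
We prove 6 | 2·12^n + 2·3^n for all n ≥ 1 by induction on n.
For the base case n = 1: h(1) = 30 = 6·(5), so 6 | h(1).
Inductive step: suppose the statement holds for some i ≥ 1, i.e. 6 | h(i). Then
h(i+1) − 12·h(i) = (2·12^(i+1) + 2·3^(i+1)) − 12·(2·12^i + 2·3^i) = (2)·3^i·(3 − 12) = (-18)·3^i. Since 6 | h(i) by the inductive hypothesis, 6 | 12·h(i); and 6 | -18 since -18 = 6·-3. Therefore 6 | h(i+1).
Hence, by induction on n, the claim holds for every n ≥ 1.
Therefore the largest such d is 6.

d = 6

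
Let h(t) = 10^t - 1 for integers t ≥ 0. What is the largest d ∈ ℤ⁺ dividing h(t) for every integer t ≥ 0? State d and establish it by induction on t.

Computing the first values: h(0) = 0 and h(1) = 9; gcd(0, 9) = 9, so d ≤ 9.
We prove 9 | 10^t - 1 for all t ≥ 0 by induction on t.
Base case (t = 0): h(0) = 0 = 9·(0), so 9 | h(0).
Inductive step: suppose the statement holds for some i ≥ 0, i.e. 9 | h(i). Then
h(i+1) = 10^(i+1) - 1 = 10·(10^i - 1) + 9 = 10·h(i) + 9. The first term is divisible by 9 by the inductive hypothesis, and 9 is divisible by 9. Hence 9 | h(i+1).
By the principle of mathematical induction, the result holds for all t ≥ 0.
Therefore the largest such d is 9.

d = 9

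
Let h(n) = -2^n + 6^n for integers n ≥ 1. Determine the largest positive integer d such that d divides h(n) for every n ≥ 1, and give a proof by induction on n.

d = 4

Computing the first values: h(1) = 4 and h(2) = 32; gcd(4, 32) = 4, so d ≤ 4.
We prove 4 | -2^n + 6^n for all n ≥ 1 by induction on n.
Base case (n = 1): h(1) = 4 = 4·(1), so 4 | h(1).
Suppose the result is true for n = m, i.e. 4 | h(m). Then
6^{m+1} − 2^{m+1} = 6·6^m − 2·2^m = 6·(6^m − 2^m) + (4)·2^m. The first term is divisible by 4 by the inductive hypothesis, and the second term (4)·2^m is divisible by 4 since 4 | 4. Hence 4 | h(m+1).
By the principle of mathematical induction, the result holds for all n ≥ 1.
Therefore the largest such d is 4.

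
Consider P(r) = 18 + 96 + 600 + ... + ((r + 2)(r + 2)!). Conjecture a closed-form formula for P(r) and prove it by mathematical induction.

P(r) = (r + 3)! - 6

We claim P(r) = (r + 3)! - 6 for all r ≥ 1.
Base step (r = 1): P(1) = 18, and the closed form gives 18. They agree.
Suppose the result is true for r = k, so P(k) = (k + 3)! - 6.
Then P(k+1) = P(k) + ((k + 3)(k + 3)!) = ((k + 3)! - 6) + ((k + 3)(k + 3)!).
Simplifying, P(k+1) = ((k+1) + 3)! - 6,
which is the closed form with r = k+1.
By the principle of mathematical induction, the result holds for all r ≥ 1.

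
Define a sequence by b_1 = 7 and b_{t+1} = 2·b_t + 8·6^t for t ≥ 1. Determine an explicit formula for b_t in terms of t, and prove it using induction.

b_t = -5·2^(t - 1) + 2·6^t

Computing the first terms: b_1 = 7, b_2 = 62, b_3 = 412. This suggests b_t = -5·2^(t - 1) + 2·6^t.
Base step (t = 1): the formula gives 7 = 7 = b_1.
For the inductive step, assume it holds for an arbitrary r ≥ 1, so b_r = -5·2^(r - 1) + 2·6^r.
Then b_{r+1} = 2·b_r + 8·6^r = 2·(-5·2^(r - 1) + 2·6^r) + 8·6^r = -5·2^r + 2·6^(r + 1) = -5·2^((r+1) - 1) + 2·6^(r+1),
which is the claimed formula at t = r+1.
By induction, the statement is established for all t ≥ 1.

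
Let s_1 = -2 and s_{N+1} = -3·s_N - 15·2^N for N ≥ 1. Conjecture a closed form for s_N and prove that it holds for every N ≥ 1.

Computing the first terms: s_1 = -2, s_2 = -24, s_3 = 12. This suggests s_N = 4(-3)^(N - 1) - 3·2^N.
For the base case N = 1: the formula gives -2 = -2 = s_1.
Inductive step: suppose the statement holds for some r ≥ 1, so s_r = 4(-3)^(r - 1) - 3·2^r.
Then s_{r+1} = -3·s_r - 15·2^r = -3·(4(-3)^(r - 1) - 3·2^r) - 15·2^r = 4(-3)^r - 3·2^(r + 1) = 4(-3)^((r+1) - 1) - 3·2^(r+1),
which is the claimed formula at N = r+1.
By induction, the statement is established for all N ≥ 1.

s_N = 4(-3)^(N - 1) - 3·2^N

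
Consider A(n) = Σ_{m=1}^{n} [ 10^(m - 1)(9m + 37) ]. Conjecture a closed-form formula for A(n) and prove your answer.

A(n) = 10^n(n + 4) - 4

We claim A(n) = 10^n(n + 4) - 4 for all n ≥ 1.
Base step (n = 1): A(1) = 46, and the closed form gives 46. They agree.
For the inductive step, assume it holds for an arbitrary m ≥ 1, so A(m) = 10^m(m + 4) - 4.
Then A(m+1) = A(m) + (10^m(9m + 46)) = (10^m(m + 4) - 4) + (10^m(9m + 46)).
Simplifying, A(m+1) = 10·10^m·m + 50·10^m - 4 = 10^(m+1)((m+1) + 4) - 4,
which is the closed form with n = m+1.
By the principle of mathematical induction, the result holds for all n ≥ 1.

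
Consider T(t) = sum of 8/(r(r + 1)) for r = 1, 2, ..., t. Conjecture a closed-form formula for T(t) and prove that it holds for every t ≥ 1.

T(t) = 8t/(t + 1)

We claim T(t) = 8t/(t + 1) for all t ≥ 1.
For the base case t = 1: T(1) = 4, and the closed form gives 4. They agree.
Suppose the result is true for t = r, so T(r) = 8r/(r + 1).
Then T(r+1) = T(r) + (8/((r + 1)(r + 2))) = (8r/(r + 1)) + (8/((r + 1)(r + 2))).
Simplifying, T(r+1) = 8(r + 1)/(r + 2) = 8(r+1)/((r+1) + 1),
which is the closed form with t = r+1.
By the principle of mathematical induction, the result holds for all t ≥ 1.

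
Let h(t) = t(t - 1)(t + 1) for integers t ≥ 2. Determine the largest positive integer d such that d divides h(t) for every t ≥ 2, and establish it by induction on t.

Computing the first values: h(2) = 6 and h(3) = 24; gcd(6, 24) = 6, so d ≤ 6.
We prove 6 | t(t - 1)(t + 1) for all t ≥ 2 by induction on t.
For the base case t = 2: h(2) = 6 = 6·(1), so 6 | h(2).
Inductive step: assume the claim holds for t = p, i.e. 6 | h(p). Then
h(p+1) − h(p) = p·(p+1)·(p+2) − (p-1)·p·(p+1) = p·(p+1)·[(p+2) − (p-1)] = 3·p·(p+1). The product of 2 consecutive integers is divisible by (2)! = 2, so h(p+1) − h(p) is divisible by 3·2 = 6. By the inductive hypothesis 6 | h(p), hence 6 | h(p+1).
By the principle of mathematical induction, the result holds for all t ≥ 2.
Therefore the largest such d is 6.

d = 6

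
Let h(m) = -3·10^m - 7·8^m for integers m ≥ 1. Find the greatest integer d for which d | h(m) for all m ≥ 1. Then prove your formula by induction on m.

d = 2

Computing the first values: h(1) = -86 and h(2) = -748; gcd(-86, -748) = 2, so d ≤ 2.
We prove 2 | -3·10^m - 7·8^m for all m ≥ 1 by induction on m.
For the base case m = 1: h(1) = -86 = 2·(-43), so 2 | h(1).
For the inductive step, assume it holds for an arbitrary r ≥ 1, i.e. 2 | h(r). Then
h(r+1) − 10·h(r) = (-3·10^(r+1) - 7·8^(r+1)) − 10·(-3·10^r - 7·8^r) = (-7)·8^r·(8 − 10) = (14)·8^r. Since 2 | h(r) by the inductive hypothesis, 2 | 10·h(r); and 2 | 14 since 14 = 2·7. Therefore 2 | h(r+1).
By induction, the statement is established for all m ≥ 1.
Therefore the largest such d is 2.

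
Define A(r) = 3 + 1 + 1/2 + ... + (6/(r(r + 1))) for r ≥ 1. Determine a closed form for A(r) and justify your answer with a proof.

A(r) = 6r/(r + 1)

We claim A(r) = 6r/(r + 1) for all r ≥ 1.
For the base case r = 1: A(1) = 3, and the closed form gives 3. They agree.
Inductive step: suppose the statement holds for some p ≥ 1, so A(p) = 6p/(p + 1).
Then A(p+1) = A(p) + (6/((p + 1)(p + 2))) = (6p/(p + 1)) + (6/((p + 1)(p + 2))).
Simplifying, A(p+1) = 6(p + 1)/(p + 2) = 6(p+1)/((p+1) + 1),
which is the closed form with r = p+1.
By the principle of mathematical induction, the result holds for all r ≥ 1.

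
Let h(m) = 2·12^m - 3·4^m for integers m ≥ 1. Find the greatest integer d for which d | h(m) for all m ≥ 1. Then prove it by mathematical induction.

Computing the first values: h(1) = 12 and h(2) = 240; gcd(12, 240) = 12, so d ≤ 12.
We prove 12 | 2·12^m - 3·4^m for all m ≥ 1 by induction on m.
For the base case m = 1: h(1) = 12 = 12·(1), so 12 | h(1).
Inductive step: suppose the statement holds for some p ≥ 1, i.e. 12 | h(p). Then
h(p+1) − 12·h(p) = (2·12^(p+1) - 3·4^(p+1)) − 12·(2·12^p - 3·4^p) = (-3)·4^p·(4 − 12) = (24)·4^p. Since 12 | h(p) by the inductive hypothesis, 12 | 12·h(p); and 12 | 24 since 24 = 12·2. Therefore 12 | h(p+1).
By the principle of mathematical induction, the result holds for all m ≥ 1.
Therefore the largest such d is 12.

d = 12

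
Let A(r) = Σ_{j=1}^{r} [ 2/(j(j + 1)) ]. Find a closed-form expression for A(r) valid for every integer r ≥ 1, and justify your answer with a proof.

A(r) = 2r/(r + 1)

We claim A(r) = 2r/(r + 1) for all r ≥ 1.
For the base case r = 1: A(1) = 1, and the closed form gives 1. They agree.
Inductive step: assume the claim holds for r = j, so A(j) = 2j/(j + 1).
Then A(j+1) = A(j) + (2/((j + 1)(j + 2))) = (2j/(j + 1)) + (2/((j + 1)(j + 2))).
Simplifying, A(j+1) = 2(j + 1)/(j + 2) = 2(j+1)/((j+1) + 1),
which is the closed form with r = j+1.
Hence, by induction on r, the claim holds for every r ≥ 1.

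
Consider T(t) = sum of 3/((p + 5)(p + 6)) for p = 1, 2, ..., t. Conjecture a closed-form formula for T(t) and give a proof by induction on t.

We claim T(t) = t/(2(t + 6)) for all t ≥ 1.
Base case (t = 1): T(1) = 1/14, and the closed form gives 1/14. They agree.
Suppose the result is true for t = p, so T(p) = p/(2(p + 6)).
Then T(p+1) = T(p) + (3/((p + 6)(p + 7))) = (p/(2(p + 6))) + (3/((p + 6)(p + 7))).
Simplifying, T(p+1) = (p + 1)/(2(p + 7)) = (p+1)/(2((p+1) + 6)),
which is the closed form with t = p+1.
This completes the induction.

T(t) = t/(2(t + 6))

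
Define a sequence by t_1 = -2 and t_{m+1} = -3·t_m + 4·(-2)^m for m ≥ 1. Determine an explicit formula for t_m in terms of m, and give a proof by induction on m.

Computing the first terms: t_1 = -2, t_2 = -2, t_3 = 22. This suggests t_m = (-2)^(m + 2) - 2(-3)^m.
Base case (m = 1): the formula gives -2 = -2 = t_1.
Inductive step: assume the claim holds for m = r, so t_r = (-2)^(r + 2) - 2(-3)^r.
Then t_{r+1} = -3·t_r + 4·(-2)^r = -3·((-2)^(r + 2) - 2(-3)^r) + 4·(-2)^r = (-2)^(r + 3) - 2(-3)^(r + 1) = (-2)^((r+1) + 2) - 2(-3)^(r+1),
which is the claimed formula at m = r+1.
Hence, by induction on m, the claim holds for every m ≥ 1.

t_m = (-2)^(m + 2) - 2(-3)^m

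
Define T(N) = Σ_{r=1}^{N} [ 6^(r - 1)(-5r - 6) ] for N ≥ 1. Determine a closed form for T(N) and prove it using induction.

We claim T(N) = -6^N(N + 1) + 1 for all N ≥ 1.
For the base case N = 1: T(1) = -11, and the closed form gives -11. They agree.
For the inductive step, assume it holds for an arbitrary r ≥ 1, so T(r) = -6^r(r + 1) + 1.
Then T(r+1) = T(r) + (6^r(-5r - 11)) = (-6^r(r + 1) + 1) + (6^r(-5r - 11)).
Simplifying, T(r+1) = -6·6^r·r - 12·6^r + 1 = -6^(r+1)((r+1) + 1) + 1,
which is the closed form with N = r+1.
By induction, the statement is established for all N ≥ 1.

T(N) = -6^N(N + 1) + 1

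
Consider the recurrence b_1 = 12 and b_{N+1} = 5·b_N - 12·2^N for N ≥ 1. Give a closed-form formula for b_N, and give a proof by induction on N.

Computing the first terms: b_1 = 12, b_2 = 36, b_3 = 132. This suggests b_N = 2^(N + 2) + 4·5^(N - 1).
Base step (N = 1): the formula gives 12 = 12 = b_1.
For the inductive step, assume it holds for an arbitrary j ≥ 1, so b_j = 2^(j + 2) + 4·5^(j - 1).
Then b_{j+1} = 5·b_j - 12·2^j = 5·(2^(j + 2) + 4·5^(j - 1)) - 12·2^j = 2^(j + 3) + 4·5^j = 2^((j+1) + 2) + 4·5^((j+1) - 1),
which is the claimed formula at N = j+1.
Hence, by induction on N, the claim holds for every N ≥ 1.

b_N = 2^(N + 2) + 4·5^(N - 1)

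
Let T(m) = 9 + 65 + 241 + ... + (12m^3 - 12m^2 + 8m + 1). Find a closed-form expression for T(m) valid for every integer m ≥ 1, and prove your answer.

We claim T(m) = m(3m^3 + 2m^2 + m + 3) for all m ≥ 1.
Base case (m = 1): T(1) = 9, and the closed form gives 9. They agree.
Suppose the result is true for m = i, so T(i) = i(3i^3 + 2i^2 + i + 3).
Then T(i+1) = T(i) + (12i^3 + 24i^2 + 20i + 9) = (i(3i^3 + 2i^2 + i + 3)) + (12i^3 + 24i^2 + 20i + 9).
Simplifying, T(i+1) = (i + 1)(3i^3 + 11i^2 + 14i + 9) = (i+1)(3(i+1)^3 + 2(i+1)^2 + (i+1) + 3),
which is the closed form with m = i+1.
Hence, by induction on m, the claim holds for every m ≥ 1.

T(m) = m(3m^3 + 2m^2 + m + 3)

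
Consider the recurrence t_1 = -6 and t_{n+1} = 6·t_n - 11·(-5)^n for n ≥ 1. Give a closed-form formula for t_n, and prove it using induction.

t_n = (-5)^n - 6^(n - 1)

Computing the first terms: t_1 = -6, t_2 = 19, t_3 = -161. This suggests t_n = (-5)^n - 6^(n - 1).
When n = 1: the formula gives -6 = -6 = t_1.
For the inductive step, assume it holds for an arbitrary m ≥ 1, so t_m = (-5)^m - 6^(m - 1).
Then t_{m+1} = 6·t_m - 11·(-5)^m = 6·((-5)^m - 6^(m - 1)) - 11·(-5)^m = (-5)^(m + 1) - 6^m = (-5)^(m+1) - 6^((m+1) - 1),
which is the claimed formula at n = m+1.
This completes the induction.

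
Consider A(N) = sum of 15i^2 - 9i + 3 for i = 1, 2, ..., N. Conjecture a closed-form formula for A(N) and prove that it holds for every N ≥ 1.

A(N) = N(5N^2 + 3N + 1)

We claim A(N) = N(5N^2 + 3N + 1) for all N ≥ 1.
For the base case N = 1: A(1) = 9, and the closed form gives 9. They agree.
Inductive step: assume the claim holds for N = i, so A(i) = i(5i^2 + 3i + 1).
Then A(i+1) = A(i) + (15i^2 + 21i + 9) = (i(5i^2 + 3i + 1)) + (15i^2 + 21i + 9).
Simplifying, A(i+1) = (i + 1)(5i^2 + 13i + 9) = (i+1)(5(i+1)^2 + 3(i+1) + 1),
which is the closed form with N = i+1.
By the principle of mathematical induction, the result holds for all N ≥ 1.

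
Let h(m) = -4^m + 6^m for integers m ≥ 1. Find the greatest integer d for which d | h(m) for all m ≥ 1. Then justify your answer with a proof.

d = 2

Computing the first values: h(1) = 2 and h(2) = 20; gcd(2, 20) = 2, so d ≤ 2.
We prove 2 | -4^m + 6^m for all m ≥ 1 by induction on m.
For the base case m = 1: h(1) = 2 = 2·(1), so 2 | h(1).
For the inductive step, assume it holds for an arbitrary j ≥ 1, i.e. 2 | h(j). Then
6^{j+1} − 4^{j+1} = 6·6^j − 4·4^j = 6·(6^j − 4^j) + (2)·4^j. The first term is divisible by 2 by the inductive hypothesis, and the second term (2)·4^j is divisible by 2 since 2 | 2. Hence 2 | h(j+1).
By the principle of mathematical induction, the result holds for all m ≥ 1.
Therefore the largest such d is 2.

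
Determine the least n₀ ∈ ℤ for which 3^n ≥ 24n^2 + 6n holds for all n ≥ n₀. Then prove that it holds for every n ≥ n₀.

n₀ = 7

At n = 6: 729 < 900, so the inequality fails and n₀ ≥ 7. We prove 3^n ≥ 24n^2 + 6n for all n ≥ 7.
Base case (n = 7): 3^n = 2187 and 24n^2 + 6n = 1218, so 2187 ≥ 1218.
For the inductive step, assume it holds for an arbitrary r ≥ 7, so 3^r ≥ 24r^2 + 6r.
Then 3^(r + 1) = 3·(3^r) ≥ 3·(24r^2 + 6r).
Also, for r ≥ 7 we have 3·(24r^2 + 6r) ≥ 24(r+1)^2 + 6(r+1), since 3·(24r^2 + 6r) − (24(r+1)^2 + 6(r+1)) = 48r^2 - 36r - 30, which is nonnegative for all r ≥ 7.
Combining, 3^(r + 1) ≥ 24(r+1)^2 + 6(r+1).
By induction, the statement is established for all n ≥ 7.
Hence the smallest such n₀ is 7.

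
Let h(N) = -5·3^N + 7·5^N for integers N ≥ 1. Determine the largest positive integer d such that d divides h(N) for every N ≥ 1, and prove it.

d = 10

Computing the first values: h(1) = 20 and h(2) = 130; gcd(20, 130) = 10, so d ≤ 10.
We prove 10 | -5·3^N + 7·5^N for all N ≥ 1 by induction on N.
Base step (N = 1): h(1) = 20 = 10·(2), so 10 | h(1).
Inductive step: assume the claim holds for N = m, i.e. 10 | h(m). Then
h(m+1) − 5·h(m) = (-5·3^(m+1) + 7·5^(m+1)) − 5·(-5·3^m + 7·5^m) = (-5)·3^m·(3 − 5) = (10)·3^m. Since 10 | h(m) by the inductive hypothesis, 10 | 5·h(m); and 10 | 10 since 10 = 10·1. Therefore 10 | h(m+1).
By induction, the statement is established for all N ≥ 1.
Therefore the largest such d is 10.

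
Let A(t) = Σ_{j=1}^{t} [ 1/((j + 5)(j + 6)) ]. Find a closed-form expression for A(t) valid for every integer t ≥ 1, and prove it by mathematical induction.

We claim A(t) = t/(6(t + 6)) for all t ≥ 1.
Base case (t = 1): A(1) = 1/42, and the closed form gives 1/42. They agree.
Inductive step: assume the claim holds for t = j, so A(j) = j/(6(j + 6)).
Then A(j+1) = A(j) + (1/((j + 6)(j + 7))) = (j/(6(j + 6))) + (1/((j + 6)(j + 7))).
Simplifying, A(j+1) = (j + 1)/(6(j + 7)) = (j+1)/(6((j+1) + 6)),
which is the closed form with t = j+1.
By induction, the statement is established for all t ≥ 1.

A(t) = t/(6(t + 6))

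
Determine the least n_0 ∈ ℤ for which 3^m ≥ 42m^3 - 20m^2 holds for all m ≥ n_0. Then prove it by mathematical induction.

n_0 = 10

At m = 9: 19683 < 28998, so the inequality fails and n_0 ≥ 10. We prove 3^m ≥ 42m^3 - 20m^2 for all m ≥ 10.
Base step (m = 10): 3^m = 59049 and 42m^3 - 20m^2 = 40000, so 59049 ≥ 40000.
Inductive step: suppose the statement holds for some r ≥ 10, so 3^r ≥ 42r^3 - 20r^2.
Then 3^(r + 1) = 3·(3^r) ≥ 3·(42r^3 - 20r^2).
Also, for r ≥ 10 we have 3·(42r^3 - 20r^2) ≥ 42(r+1)^3 - 20(r+1)^2, since 3·(42r^3 - 20r^2) − (42(r+1)^3 - 20(r+1)^2) = 84r^3 - 166r^2 - 86r - 22, which is nonnegative for all r ≥ 10.
Combining, 3^(r + 1) ≥ 42(r+1)^3 - 20(r+1)^2.
By the principle of mathematical induction, the result holds for all m ≥ 10.
Hence the smallest such n_0 is 10.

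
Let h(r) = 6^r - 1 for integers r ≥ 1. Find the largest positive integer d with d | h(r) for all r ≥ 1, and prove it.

d = 5

Computing the first values: h(1) = 5 and h(2) = 35; gcd(5, 35) = 5, so d ≤ 5.
We prove 5 | 6^r - 1 for all r ≥ 1 by induction on r.
Base step (r = 1): h(1) = 5 = 5·(1), so 5 | h(1).
Inductive step: assume the claim holds for r = i, i.e. 5 | h(i). Then
6^{i+1} − 1^{i+1} = 6·6^i − 1·1^i = 6·(6^i − 1^i) + (5)·1^i. The first term is divisible by 5 by the inductive hypothesis, and the second term (5)·1^i is divisible by 5 since 5 | 5. Hence 5 | h(i+1).
By the principle of mathematical induction, the result holds for all r ≥ 1.
Therefore the largest such d is 5.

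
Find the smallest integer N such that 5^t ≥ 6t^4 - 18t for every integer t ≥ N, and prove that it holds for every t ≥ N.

At t = 5: 3125 < 3660, so the inequality fails and N ≥ 6. We prove 5^t ≥ 6t^4 - 18t for all t ≥ 6.
Base step (t = 6): 5^t = 15625 and 6t^4 - 18t = 7668, so 15625 ≥ 7668.
Suppose the result is true for t = p, so 5^p ≥ 6p^4 - 18p.
Then 5^(p + 1) = 5·(5^p) ≥ 5·(6p^4 - 18p).
Also, for p ≥ 6 we have 5·(6p^4 - 18p) ≥ 6(p+1)^4 - 18(p+1), since 5·(6p^4 - 18p) − (6(p+1)^4 - 18(p+1)) = 24p^4 - 24p^3 - 36p^2 - 96p + 12, which is nonnegative for all p ≥ 6.
Combining, 5^(p + 1) ≥ 6(p+1)^4 - 18(p+1).
Hence, by induction on t, the claim holds for every t ≥ 6.
Hence the smallest such N is 6.

N = 6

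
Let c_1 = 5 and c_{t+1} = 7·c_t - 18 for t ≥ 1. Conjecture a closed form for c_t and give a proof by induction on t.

c_t = 2·7^(t - 1) + 3

Computing the first terms: c_1 = 5, c_2 = 17, c_3 = 101. This suggests c_t = 2·7^(t - 1) + 3.
Base step (t = 1): the formula gives 5 = 5 = c_1.
For the inductive step, assume it holds for an arbitrary j ≥ 1, so c_j = 2·7^(j - 1) + 3.
Then c_{j+1} = 7·c_j - 18 = 7·(2·7^(j - 1) + 3) - 18 = 2·7^j + 3 = 2·7^((j+1) - 1) + 3,
which is the claimed formula at t = j+1.
By the principle of mathematical induction, the result holds for all t ≥ 1.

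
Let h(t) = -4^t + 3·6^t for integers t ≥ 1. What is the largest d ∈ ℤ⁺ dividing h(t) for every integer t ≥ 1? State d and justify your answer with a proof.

d = 2

Computing the first values: h(1) = 14 and h(2) = 92; gcd(14, 92) = 2, so d ≤ 2.
We prove 2 | -4^t + 3·6^t for all t ≥ 1 by induction on t.
Base step (t = 1): h(1) = 14 = 2·(7), so 2 | h(1).
Suppose the result is true for t = k, i.e. 2 | h(k). Then
h(k+1) − 6·h(k) = (-4^(k+1) + 3·6^(k+1)) − 6·(-4^k + 3·6^k) = (-1)·4^k·(4 − 6) = (2)·4^k. Since 2 | h(k) by the inductive hypothesis, 2 | 6·h(k); and 2 | 2 since 2 = 2·1. Therefore 2 | h(k+1).
This completes the induction.
Therefore the largest such d is 2.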